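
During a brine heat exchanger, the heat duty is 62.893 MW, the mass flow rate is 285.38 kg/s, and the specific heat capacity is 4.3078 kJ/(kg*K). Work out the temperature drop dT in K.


dT = Q * 1000 / (mdot * cp)
dT = 62.893 * 1000 / (285.38 * 4.3078)
dT = 51.159 K


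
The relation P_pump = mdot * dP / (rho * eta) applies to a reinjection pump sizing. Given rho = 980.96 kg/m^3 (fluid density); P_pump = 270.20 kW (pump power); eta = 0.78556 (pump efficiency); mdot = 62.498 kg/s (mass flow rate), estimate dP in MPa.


dP = P_pump * rho * eta / mdot
dP = 270.20 * 980.96 * 0.78556 / 62.498
dP = 3331.577 kPa
Convert: 3331.577 kPa * 0.001 = 3.3316 MPa
dP = 3.3316 MPa


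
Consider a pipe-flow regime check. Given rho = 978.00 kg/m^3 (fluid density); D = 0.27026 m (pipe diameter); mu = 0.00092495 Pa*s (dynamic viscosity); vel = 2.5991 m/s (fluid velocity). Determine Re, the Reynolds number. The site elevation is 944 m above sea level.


Re = rho * vel * D / mu
Re = 978.00 * 2.5991 * 0.27026 / 0.00092495
Re = 7.4272e+05


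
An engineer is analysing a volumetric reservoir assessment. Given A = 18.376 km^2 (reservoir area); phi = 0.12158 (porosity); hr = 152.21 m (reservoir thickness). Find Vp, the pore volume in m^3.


Vp = A * 1e6 * hr * phi
Vp = 18.376 * 1e6 * 152.21 * 0.12158
Vp = 3.4006e+08 m^3


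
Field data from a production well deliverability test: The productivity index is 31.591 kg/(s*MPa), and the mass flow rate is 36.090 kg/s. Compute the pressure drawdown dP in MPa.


dP = mdot * 1000 / PI
dP = 36.090 * 1000 / 31.591
dP = 1142.414 kPa
Convert: 1142.414 kPa * 0.001 = 1.1424 MPa
dP = 1.1424 MPa


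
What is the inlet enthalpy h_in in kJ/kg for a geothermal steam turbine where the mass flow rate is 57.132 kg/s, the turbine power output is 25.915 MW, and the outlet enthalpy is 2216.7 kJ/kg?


h_in = h_out + P * 1000 / mdot
h_in = 2216.7 + 25.915 * 1000 / 57.132
h_in = 2670.3 kJ/kg


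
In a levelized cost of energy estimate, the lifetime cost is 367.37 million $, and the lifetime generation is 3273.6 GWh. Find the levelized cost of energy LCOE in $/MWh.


LCOE = C_tot / E_tot * 100
LCOE = 367.37 / 3273.6 * 100
LCOE = 11.22220 cents/kWh
Convert: 11.22220 cents/kWh * 10.0 = 112.22 $/MWh
LCOE = 112.22 $/MWh


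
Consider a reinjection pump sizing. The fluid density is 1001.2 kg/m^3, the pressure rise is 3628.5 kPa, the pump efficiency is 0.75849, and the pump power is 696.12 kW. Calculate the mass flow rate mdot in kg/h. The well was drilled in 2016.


mdot = P_pump * rho * eta / dP
mdot = 696.12 * 1001.2 * 0.75849 / 3628.5
mdot = 145.6893 kg/s
Convert: 145.6893 kg/s * 3600.0 = 5.2448e+05 kg/h
mdot = 5.2448e+05 kg/h


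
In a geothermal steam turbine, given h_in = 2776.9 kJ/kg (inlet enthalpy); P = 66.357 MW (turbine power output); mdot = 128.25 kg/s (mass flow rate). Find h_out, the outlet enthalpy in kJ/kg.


h_out = h_in - P * 1000 / mdot
h_out = 2776.9 - 66.357 * 1000 / 128.25
h_out = 2259.5 kJ/kg


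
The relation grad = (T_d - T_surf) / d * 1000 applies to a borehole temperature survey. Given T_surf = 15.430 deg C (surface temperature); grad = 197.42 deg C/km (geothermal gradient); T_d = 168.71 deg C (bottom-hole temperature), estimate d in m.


d = (T_d - T_surf) / grad * 1000
d = (168.71 - 15.430) / 197.42 * 1000
d = 776.42 m


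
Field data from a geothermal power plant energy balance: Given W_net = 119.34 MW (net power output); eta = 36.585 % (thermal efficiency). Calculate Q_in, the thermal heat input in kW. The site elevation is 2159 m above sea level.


Q_in = W_net / (eta / 100)
Q_in = 119.34 / (36.585 / 100)
Q_in = 326.1993 MW
Convert: 326.1993 MW * 1000.0 = 3.2620e+05 kW
Q_in = 3.2620e+05 kW


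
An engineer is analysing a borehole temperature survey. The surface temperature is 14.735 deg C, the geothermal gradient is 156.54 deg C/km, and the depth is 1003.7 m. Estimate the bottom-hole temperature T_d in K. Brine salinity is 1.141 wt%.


T_d = T_surf + grad * d / 1000
T_d = 14.735 + 156.54 * 1003.7 / 1000
T_d = 171.8542 deg C
Convert to K: 171.8542 + 273.15 = 445.00 K
T_d = 445.00 K


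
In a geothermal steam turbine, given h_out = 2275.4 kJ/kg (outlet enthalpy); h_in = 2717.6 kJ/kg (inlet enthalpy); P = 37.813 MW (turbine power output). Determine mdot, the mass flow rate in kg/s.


mdot = P * 1000 / (h_in - h_out)
mdot = 37.813 * 1000 / (2717.6 - 2275.4)
mdot = 85.511 kg/s


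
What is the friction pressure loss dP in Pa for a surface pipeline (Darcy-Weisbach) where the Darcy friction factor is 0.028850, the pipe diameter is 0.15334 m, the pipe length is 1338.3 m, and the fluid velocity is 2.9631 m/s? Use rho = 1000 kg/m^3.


dP = f * (L/D) * (rho*vel^2/2) / 1000
dP = 0.028850 * (1338.3/0.15334) * (1000*2.9631^2/2) / 1000
dP = 1105.367 kPa
Convert: 1105.367 kPa * 1000.0 = 1.1054e+06 Pa
dP = 1.1054e+06 Pa


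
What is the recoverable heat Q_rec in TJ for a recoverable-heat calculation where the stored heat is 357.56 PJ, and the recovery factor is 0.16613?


Q_rec = Q_s * RF
Q_rec = 357.56 * 0.16613
Q_rec = 59.40144 PJ
Convert: 59.40144 PJ * 1000.0 = 59401 TJ
Q_rec = 59401 TJ


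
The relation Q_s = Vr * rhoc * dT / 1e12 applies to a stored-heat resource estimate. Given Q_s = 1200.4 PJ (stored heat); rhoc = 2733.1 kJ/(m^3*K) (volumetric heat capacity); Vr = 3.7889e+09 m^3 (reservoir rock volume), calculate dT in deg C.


dT = Q_s * 1e12 / (Vr * rhoc)
dT = 1200.4 * 1e12 / (3.7889e+09 * 2733.1)
dT = 115.9197 K
Convert (temperature difference, 1 K = 1 deg C): 115.9197 K = 115.9197 deg C
dT = 115.92 deg C


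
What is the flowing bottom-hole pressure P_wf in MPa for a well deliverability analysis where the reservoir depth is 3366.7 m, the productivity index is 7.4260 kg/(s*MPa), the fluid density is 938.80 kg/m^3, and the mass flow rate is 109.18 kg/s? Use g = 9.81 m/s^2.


Step 1: P_i = rho*g*h/1e6 = 938.8*9.81*3366.7/1e6 = 31.00605 MPa
Step 2: P_wf = P_i - mdot/PI = 31.00605 - 109.18/7.426 = 16.304 MPa
P_wf = 16.304 MPa


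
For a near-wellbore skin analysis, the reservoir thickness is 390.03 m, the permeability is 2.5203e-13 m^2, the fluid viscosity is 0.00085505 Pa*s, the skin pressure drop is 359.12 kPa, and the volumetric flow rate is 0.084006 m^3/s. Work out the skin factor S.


S = dP_s * 1000 * 2*pi*k*hr / (q*mu)
S = 359.12 * 1000 * 2*pi*2.5203e-13*390.03 / (0.084006*0.00085505)
S = 3.0879


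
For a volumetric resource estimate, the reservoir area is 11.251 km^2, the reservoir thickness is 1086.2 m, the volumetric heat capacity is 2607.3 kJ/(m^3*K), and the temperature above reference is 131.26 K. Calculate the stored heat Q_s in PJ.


Step 1: Vr = A*1e6*hr = 11.251*1e6*1086.2 = 1.222084e+10 m^3
Step 2: Q_s = Vr*rhoc*dT/1e12 = 1.222084e+10*2607.3*131.26/1e12 = 4182.4 PJ
Q_s = 4182.4 PJ


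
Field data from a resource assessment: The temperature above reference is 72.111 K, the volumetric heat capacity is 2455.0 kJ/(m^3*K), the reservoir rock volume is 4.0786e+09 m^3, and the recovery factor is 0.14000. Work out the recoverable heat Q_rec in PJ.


Step 1: Q_s = Vr*rhoc*dT/1e12 = 4.0786e+09*2455.0*72.111/1e12 = 722.0448 PJ
Step 2: Q_rec = Q_s * RF = 722.0448 * 0.14 = 101.09 PJ
Q_rec = 101.09 PJ


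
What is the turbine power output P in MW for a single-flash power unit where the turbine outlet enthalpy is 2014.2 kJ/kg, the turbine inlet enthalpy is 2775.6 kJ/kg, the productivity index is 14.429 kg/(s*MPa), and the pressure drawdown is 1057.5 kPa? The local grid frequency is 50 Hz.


Step 1: mdot = PI * dP / 1000 = 14.429 * 1057.5 / 1000 = 15.25867 kg/s
Step 2: P = mdot*(h_in - h_out)/1000 = 15.25867*(2775.6 - 2014.2)/1000 = 11.618 MW
P = 11.618 MW


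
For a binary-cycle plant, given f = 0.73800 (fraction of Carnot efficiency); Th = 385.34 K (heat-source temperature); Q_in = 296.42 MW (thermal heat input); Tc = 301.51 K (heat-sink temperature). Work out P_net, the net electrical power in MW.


Step 1: eta = (1 - Tc/Th)*f = (1 - 301.51/385.34)*0.738 = 0.1605505
Step 2: P_net = eta * Q_in = 0.1605505 * 296.42 = 47.590 MW
P_net = 47.590 MW


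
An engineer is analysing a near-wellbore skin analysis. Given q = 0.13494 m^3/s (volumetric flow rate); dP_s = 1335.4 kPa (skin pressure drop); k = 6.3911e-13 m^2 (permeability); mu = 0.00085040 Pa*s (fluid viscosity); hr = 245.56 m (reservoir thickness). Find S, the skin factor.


S = dP_s * 1000 * 2*pi*k*hr / (q*mu)
S = 1335.4 * 1000 * 2*pi*6.3911e-13*245.56 / (0.13494*0.00085040)
S = 11.475


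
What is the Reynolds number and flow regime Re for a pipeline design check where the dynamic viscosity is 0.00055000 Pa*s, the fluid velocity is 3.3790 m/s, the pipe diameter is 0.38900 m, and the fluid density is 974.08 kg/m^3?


Step 1: Re = rho*vel*D/mu = 974.08*3.379*0.389/0.00055 = 2.3279e+06
Step 2: Re = 2.3279e+06 > 4000, so flow is turbulent.
Re = 2.3279e+06 (turbulent)


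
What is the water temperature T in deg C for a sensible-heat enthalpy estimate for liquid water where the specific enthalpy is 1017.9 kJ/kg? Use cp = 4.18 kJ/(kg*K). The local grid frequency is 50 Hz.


T = h / cp
T = 1017.9 / 4.18
T = 243.52 deg C


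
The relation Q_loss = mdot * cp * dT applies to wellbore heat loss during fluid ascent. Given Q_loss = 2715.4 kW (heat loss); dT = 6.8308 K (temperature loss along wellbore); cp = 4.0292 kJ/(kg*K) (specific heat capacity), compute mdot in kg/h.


mdot = Q_loss / (cp * dT)
mdot = 2715.4 / (4.0292 * 6.8308)
mdot = 98.66052 kg/s
Convert: 98.66052 kg/s * 3600.0 = 3.5518e+05 kg/h
mdot = 3.5518e+05 kg/h


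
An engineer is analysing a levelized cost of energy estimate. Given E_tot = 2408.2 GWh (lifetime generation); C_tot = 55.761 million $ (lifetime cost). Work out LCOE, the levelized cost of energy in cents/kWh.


LCOE = C_tot / E_tot * 100
LCOE = 55.761 / 2408.2 * 100
LCOE = 2.3155 cents/kWh


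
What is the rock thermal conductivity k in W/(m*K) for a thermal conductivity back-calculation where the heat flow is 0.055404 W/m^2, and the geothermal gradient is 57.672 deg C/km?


k = q / (grad / 1000)
k = 0.055404 / (57.672 / 1000)
k = 0.96067 W/(m*K)


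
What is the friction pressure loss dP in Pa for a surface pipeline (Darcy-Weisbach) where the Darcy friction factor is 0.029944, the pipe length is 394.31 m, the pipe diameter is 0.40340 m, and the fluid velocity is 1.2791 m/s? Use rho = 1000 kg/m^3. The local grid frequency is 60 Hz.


dP = f * (L/D) * (rho*vel^2/2) / 1000
dP = 0.029944 * (394.31/0.40340) * (1000*1.2791^2/2) / 1000
dP = 23.94367 kPa
Convert: 23.94367 kPa * 1000.0 = 23944 Pa
dP = 23944 Pa


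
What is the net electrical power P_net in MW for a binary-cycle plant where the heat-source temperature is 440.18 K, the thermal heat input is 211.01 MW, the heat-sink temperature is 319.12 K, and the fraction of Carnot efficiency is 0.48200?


Step 1: eta = (1 - Tc/Th)*f = (1 - 319.12/440.18)*0.482 = 0.1325615
Step 2: P_net = eta * Q_in = 0.1325615 * 211.01 = 27.972 MW
P_net = 27.972 MW


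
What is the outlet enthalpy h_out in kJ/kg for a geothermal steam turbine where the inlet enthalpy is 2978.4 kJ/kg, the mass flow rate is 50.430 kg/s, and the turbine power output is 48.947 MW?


h_out = h_in - P * 1000 / mdot
h_out = 2978.4 - 48.947 * 1000 / 50.430
h_out = 2007.8 kJ/kg


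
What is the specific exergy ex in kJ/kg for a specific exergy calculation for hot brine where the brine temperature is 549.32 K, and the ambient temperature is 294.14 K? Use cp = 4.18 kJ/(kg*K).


ex = cp * ((T_b - T_0) - T_0 * ln(T_b/T_0))
ex = 4.18 * ((549.32 - 294.14) - 294.14 * ln(549.32/294.14))
ex = 298.67 kJ/kg


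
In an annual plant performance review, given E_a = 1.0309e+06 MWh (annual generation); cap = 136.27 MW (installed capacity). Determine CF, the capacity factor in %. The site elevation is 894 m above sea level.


CF = E_a / (cap * 8760) * 100
CF = 1.0309e+06 / (136.27 * 8760) * 100
CF = 86.360 %


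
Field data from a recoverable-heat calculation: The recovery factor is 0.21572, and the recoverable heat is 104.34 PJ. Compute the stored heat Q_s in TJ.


Q_s = Q_rec / RF
Q_s = 104.34 / 0.21572
Q_s = 483.6826 PJ
Convert: 483.6826 PJ * 1000.0 = 4.8368e+05 TJ
Q_s = 4.8368e+05 TJ


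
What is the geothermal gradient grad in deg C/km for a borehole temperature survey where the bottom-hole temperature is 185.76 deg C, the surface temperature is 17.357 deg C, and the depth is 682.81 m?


grad = (T_d - T_surf) / d * 1000
grad = (185.76 - 17.357) / 682.81 * 1000
grad = 246.63 deg C/km


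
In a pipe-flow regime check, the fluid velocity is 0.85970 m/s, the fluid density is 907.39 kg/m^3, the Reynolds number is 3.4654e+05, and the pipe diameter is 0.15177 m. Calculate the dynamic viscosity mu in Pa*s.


mu = rho * vel * D / Re
mu = 907.39 * 0.85970 * 0.15177 / 3.4654e+05
mu = 0.00034164 Pa*s


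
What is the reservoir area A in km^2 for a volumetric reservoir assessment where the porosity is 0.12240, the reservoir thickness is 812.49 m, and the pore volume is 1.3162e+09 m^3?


A = Vp / (1e6 * hr * phi)
A = 1.3162e+09 / (1e6 * 812.49 * 0.12240)
A = 13.235 km^2


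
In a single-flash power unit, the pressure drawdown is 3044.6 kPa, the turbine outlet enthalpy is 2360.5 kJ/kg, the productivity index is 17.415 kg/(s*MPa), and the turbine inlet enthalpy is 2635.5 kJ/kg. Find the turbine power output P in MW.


Step 1: mdot = PI * dP / 1000 = 17.415 * 3044.6 / 1000 = 53.02171 kg/s
Step 2: P = mdot*(h_in - h_out)/1000 = 53.02171*(2635.5 - 2360.5)/1000 = 14.581 MW
P = 14.581 MW


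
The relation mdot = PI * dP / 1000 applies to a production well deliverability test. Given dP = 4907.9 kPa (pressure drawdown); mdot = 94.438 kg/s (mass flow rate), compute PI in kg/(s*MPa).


PI = mdot * 1000 / dP
PI = 94.438 * 1000 / 4907.9
PI = 19.242 kg/(s*MPa)


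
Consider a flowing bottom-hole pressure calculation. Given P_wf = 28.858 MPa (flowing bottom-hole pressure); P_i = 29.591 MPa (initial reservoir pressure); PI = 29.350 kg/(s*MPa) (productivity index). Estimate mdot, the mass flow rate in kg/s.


mdot = (P_i - P_wf) * PI
mdot = (29.591 - 28.858) * 29.350
mdot = 21.514 kg/s


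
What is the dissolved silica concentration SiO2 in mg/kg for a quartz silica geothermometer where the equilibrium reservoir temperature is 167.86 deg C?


SiO2 = 10^(5.19 - 1309/(T_eq + 273.15))
SiO2 = 10^(5.19 - 1309/(167.86 + 273.15))
SiO2 = 166.65 mg/kg


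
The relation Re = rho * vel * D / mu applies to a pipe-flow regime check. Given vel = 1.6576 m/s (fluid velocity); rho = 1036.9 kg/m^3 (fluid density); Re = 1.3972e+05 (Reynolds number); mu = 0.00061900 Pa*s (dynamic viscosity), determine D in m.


D = Re * mu / (rho * vel)
D = 1.3972e+05 * 0.00061900 / (1036.9 * 1.6576)
D = 0.050319 m


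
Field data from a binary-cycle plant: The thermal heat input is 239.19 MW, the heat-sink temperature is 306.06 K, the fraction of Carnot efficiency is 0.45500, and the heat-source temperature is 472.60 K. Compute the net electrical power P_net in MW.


Step 1: eta = (1 - Tc/Th)*f = (1 - 306.06/472.6)*0.455 = 0.1603379
Step 2: P_net = eta * Q_in = 0.1603379 * 239.19 = 38.351 MW
P_net = 38.351 MW


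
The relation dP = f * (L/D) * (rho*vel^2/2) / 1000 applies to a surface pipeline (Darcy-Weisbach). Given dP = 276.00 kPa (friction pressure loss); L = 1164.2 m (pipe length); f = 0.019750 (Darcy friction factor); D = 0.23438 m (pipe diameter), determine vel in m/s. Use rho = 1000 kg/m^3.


vel = sqrt(dP*1000*2*D / (f*L*rho))
vel = sqrt(276.00*1000*2*0.23438 / (0.019750*1164.2*1000))
vel = 2.3721 m/s


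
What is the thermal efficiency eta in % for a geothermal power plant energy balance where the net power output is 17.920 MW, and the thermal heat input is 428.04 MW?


eta = W_net / Q_in * 100
eta = 17.920 / 428.04 * 100
eta = 4.1865 %


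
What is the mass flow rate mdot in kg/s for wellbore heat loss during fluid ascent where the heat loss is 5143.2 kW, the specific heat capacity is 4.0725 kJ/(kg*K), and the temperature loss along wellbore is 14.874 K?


mdot = Q_loss / (cp * dT)
mdot = 5143.2 / (4.0725 * 14.874)
mdot = 84.907 kg/s


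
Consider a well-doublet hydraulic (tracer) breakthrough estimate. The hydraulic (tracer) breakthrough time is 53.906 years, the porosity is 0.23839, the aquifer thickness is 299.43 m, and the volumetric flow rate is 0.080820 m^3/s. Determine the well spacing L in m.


L = sqrt(t_bt*365.25*86400*3*Qv / (pi*hr*phi))
L = sqrt(53.906*365.25*86400*3*0.080820 / (pi*299.43*0.23839))
L = 1356.2 m


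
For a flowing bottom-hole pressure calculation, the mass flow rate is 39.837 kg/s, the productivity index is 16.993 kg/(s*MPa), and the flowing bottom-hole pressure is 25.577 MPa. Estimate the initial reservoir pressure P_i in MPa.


P_i = P_wf + mdot / PI
P_i = 25.577 + 39.837 / 16.993
P_i = 27.921 MPa


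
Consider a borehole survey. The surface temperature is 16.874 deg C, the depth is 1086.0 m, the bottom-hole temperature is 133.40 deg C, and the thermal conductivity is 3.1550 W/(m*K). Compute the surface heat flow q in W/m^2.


Step 1: grad = (T_d - T_surf)/d * 1000 = (133.4 - 16.874)/1086.0 * 1000 = 107.2983 deg C/km
Step 2: q = k * grad / 1000 = 3.155 * 107.2983 / 1000 = 0.33853 W/m^2
q = 0.33853 W/m^2


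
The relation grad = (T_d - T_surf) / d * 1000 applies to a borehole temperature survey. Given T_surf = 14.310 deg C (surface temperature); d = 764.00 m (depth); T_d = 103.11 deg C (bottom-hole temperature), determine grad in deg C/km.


grad = (T_d - T_surf) / d * 1000
grad = (103.11 - 14.310) / 764.00 * 1000
grad = 116.23 deg C/km


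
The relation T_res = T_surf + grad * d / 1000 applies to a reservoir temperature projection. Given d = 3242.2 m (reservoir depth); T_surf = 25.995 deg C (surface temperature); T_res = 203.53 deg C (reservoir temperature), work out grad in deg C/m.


grad = (T_res - T_surf) / d * 1000
grad = (203.53 - 25.995) / 3242.2 * 1000
grad = 54.75757 deg C/km
Convert: 54.75757 deg C/km * 0.001 = 0.054758 deg C/m
grad = 0.054758 deg C/m


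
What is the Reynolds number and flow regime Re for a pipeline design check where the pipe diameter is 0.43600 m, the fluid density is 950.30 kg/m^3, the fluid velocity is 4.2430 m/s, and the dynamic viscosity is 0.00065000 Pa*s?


Step 1: Re = rho*vel*D/mu = 950.3*4.243*0.436/0.00065 = 2.7046e+06
Step 2: Re = 2.7046e+06 > 4000, so flow is turbulent.
Re = 2.7046e+06 (turbulent)


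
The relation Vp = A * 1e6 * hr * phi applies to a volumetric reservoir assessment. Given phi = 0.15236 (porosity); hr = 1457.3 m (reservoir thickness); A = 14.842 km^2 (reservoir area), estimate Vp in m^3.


Vp = A * 1e6 * hr * phi
Vp = 14.842 * 1e6 * 1457.3 * 0.15236
Vp = 3.2954e+09 m^3


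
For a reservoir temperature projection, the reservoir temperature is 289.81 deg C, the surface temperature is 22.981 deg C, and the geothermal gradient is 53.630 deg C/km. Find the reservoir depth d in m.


d = (T_res - T_surf) / grad * 1000
d = (289.81 - 22.981) / 53.630 * 1000
d = 4975.4 m


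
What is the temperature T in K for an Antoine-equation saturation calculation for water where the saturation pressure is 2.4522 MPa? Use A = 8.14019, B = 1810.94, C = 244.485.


T = B / (A - log10(P_sat * 760 / 0.101325)) - C
T = 1810.94 / (8.14019 - log10(2.4522 * 760 / 0.101325)) - 244.485
T = 222.7896 deg C
Convert to K: 222.7896 + 273.15 = 495.94 K
T = 495.94 K


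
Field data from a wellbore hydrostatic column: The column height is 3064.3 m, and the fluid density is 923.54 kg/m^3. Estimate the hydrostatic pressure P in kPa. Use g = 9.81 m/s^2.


P = rho * g * h / 1e6
P = 923.54 * 9.81 * 3064.3 / 1e6
P = 27.76234 MPa
Convert: 27.76234 MPa * 1000.0 = 27762 kPa
P = 27762 kPa


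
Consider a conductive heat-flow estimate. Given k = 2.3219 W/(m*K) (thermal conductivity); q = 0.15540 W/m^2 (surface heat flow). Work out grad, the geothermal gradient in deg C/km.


grad = q * 1000 / k
grad = 0.15540 * 1000 / 2.3219
grad = 66.928 deg C/km


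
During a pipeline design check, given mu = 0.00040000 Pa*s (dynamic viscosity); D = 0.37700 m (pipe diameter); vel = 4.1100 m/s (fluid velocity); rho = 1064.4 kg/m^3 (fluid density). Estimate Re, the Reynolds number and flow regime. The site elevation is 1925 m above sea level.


Step 1: Re = rho*vel*D/mu = 1064.4*4.11*0.377/0.0004 = 4.1231e+06
Step 2: Re = 4.1231e+06 > 4000, so flow is turbulent.
Re = 4.1231e+06 (turbulent)


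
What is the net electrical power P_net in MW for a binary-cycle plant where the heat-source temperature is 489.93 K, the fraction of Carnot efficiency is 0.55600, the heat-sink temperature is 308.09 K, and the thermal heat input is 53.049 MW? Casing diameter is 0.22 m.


Step 1: eta = (1 - Tc/Th)*f = (1 - 308.09/489.93)*0.556 = 0.2063622
Step 2: P_net = eta * Q_in = 0.2063622 * 53.049 = 10.947 MW
P_net = 10.947 MW


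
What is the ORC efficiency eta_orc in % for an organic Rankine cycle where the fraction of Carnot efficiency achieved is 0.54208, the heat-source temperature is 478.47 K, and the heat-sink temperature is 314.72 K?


eta_orc = (1 - Tc/Th) * f * 100
eta_orc = (1 - 314.72/478.47) * 0.54208 * 100
eta_orc = 18.552 %


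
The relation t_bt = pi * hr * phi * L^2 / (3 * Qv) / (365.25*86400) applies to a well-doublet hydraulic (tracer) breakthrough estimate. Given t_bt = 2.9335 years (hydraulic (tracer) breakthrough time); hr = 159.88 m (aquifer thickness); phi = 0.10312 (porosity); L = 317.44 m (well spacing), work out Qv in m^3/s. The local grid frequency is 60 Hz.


Qv = pi*hr*phi*L^2 / (3*t_bt*365.25*86400)
Qv = pi*159.88*0.10312*317.44^2 / (3*2.9335*365.25*86400)
Qv = 0.018793 m^3/s


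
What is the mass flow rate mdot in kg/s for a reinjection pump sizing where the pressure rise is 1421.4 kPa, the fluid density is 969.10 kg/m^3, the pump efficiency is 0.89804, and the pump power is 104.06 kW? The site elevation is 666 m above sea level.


mdot = P_pump * rho * eta / dP
mdot = 104.06 * 969.10 * 0.89804 / 1421.4
mdot = 63.714 kg/s


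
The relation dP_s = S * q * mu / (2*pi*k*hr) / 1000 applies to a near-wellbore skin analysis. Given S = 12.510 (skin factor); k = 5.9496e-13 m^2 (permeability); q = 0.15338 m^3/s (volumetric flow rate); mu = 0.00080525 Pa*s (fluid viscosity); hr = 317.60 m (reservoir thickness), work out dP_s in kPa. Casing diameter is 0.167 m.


dP_s = S * q * mu / (2*pi*k*hr) / 1000
dP_s = 12.510 * 0.15338 * 0.00080525 / (2*pi*5.9496e-13*317.60) / 1000
dP_s = 1301.4 kPa


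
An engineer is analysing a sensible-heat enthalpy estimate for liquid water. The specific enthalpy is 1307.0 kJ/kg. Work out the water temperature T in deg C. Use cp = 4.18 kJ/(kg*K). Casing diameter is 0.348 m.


T = h / cp
T = 1307.0 / 4.18
T = 312.68 deg C


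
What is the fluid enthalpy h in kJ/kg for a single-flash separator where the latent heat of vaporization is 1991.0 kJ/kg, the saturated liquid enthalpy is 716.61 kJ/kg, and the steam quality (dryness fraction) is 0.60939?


h = hf + x * hfg
h = 716.61 + 0.60939 * 1991.0
h = 1929.9 kJ/kg


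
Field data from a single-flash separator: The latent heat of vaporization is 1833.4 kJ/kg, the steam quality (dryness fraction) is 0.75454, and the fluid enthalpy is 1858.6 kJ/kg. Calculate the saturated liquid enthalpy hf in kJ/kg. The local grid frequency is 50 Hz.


hf = h - x * hfg
hf = 1858.6 - 0.75454 * 1833.4
hf = 475.23 kJ/kg


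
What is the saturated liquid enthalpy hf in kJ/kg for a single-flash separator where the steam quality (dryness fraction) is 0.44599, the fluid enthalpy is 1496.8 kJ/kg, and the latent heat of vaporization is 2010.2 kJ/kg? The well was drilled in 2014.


hf = h - x * hfg
hf = 1496.8 - 0.44599 * 2010.2
hf = 600.27 kJ/kg


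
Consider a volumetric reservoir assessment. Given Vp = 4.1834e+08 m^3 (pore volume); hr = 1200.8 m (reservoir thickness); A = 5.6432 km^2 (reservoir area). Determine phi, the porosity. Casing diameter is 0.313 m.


phi = Vp / (A * 1e6 * hr)
phi = 4.1834e+08 / (5.6432 * 1e6 * 1200.8)
phi = 0.061735


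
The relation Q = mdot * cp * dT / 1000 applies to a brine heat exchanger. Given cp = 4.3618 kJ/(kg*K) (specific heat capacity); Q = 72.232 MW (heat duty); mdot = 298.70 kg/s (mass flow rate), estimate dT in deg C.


dT = Q * 1000 / (mdot * cp)
dT = 72.232 * 1000 / (298.70 * 4.3618)
dT = 55.44070 K
Convert (temperature difference, 1 K = 1 deg C): 55.44070 K = 55.44070 deg C
dT = 55.441 deg C


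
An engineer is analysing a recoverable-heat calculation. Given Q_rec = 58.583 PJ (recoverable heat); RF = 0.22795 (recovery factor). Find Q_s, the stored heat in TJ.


Q_s = Q_rec / RF
Q_s = 58.583 / 0.22795
Q_s = 256.9993 PJ
Convert: 256.9993 PJ * 1000.0 = 2.5700e+05 TJ
Q_s = 2.5700e+05 TJ


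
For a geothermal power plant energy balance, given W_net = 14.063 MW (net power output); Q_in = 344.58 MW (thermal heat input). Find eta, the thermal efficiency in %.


eta = W_net / Q_in * 100
eta = 14.063 / 344.58 * 100
eta = 4.0812 %


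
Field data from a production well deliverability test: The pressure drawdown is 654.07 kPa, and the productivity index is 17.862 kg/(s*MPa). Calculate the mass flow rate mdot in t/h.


mdot = PI * dP / 1000
mdot = 17.862 * 654.07 / 1000
mdot = 11.68300 kg/s
Convert: 11.68300 kg/s * 3.6 = 42.059 t/h
mdot = 42.059 t/h


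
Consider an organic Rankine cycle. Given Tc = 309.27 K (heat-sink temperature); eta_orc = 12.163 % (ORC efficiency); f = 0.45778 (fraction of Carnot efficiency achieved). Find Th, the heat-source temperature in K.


Th = Tc / (1 - (eta_orc/100)/f)
Th = 309.27 / (1 - (12.163/100)/0.45778)
Th = 421.17 K


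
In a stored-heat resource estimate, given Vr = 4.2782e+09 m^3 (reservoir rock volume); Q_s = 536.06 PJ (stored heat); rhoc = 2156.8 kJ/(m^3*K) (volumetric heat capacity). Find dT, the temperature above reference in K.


dT = Q_s * 1e12 / (Vr * rhoc)
dT = 536.06 * 1e12 / (4.2782e+09 * 2156.8)
dT = 58.095 K


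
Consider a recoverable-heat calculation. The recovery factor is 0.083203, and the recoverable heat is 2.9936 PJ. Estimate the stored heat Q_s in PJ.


Q_s = Q_rec / RF
Q_s = 2.9936 / 0.083203
Q_s = 35.979 PJ


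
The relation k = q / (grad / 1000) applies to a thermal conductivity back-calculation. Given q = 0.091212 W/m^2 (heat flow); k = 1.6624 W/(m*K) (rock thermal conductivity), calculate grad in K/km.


grad = q / k * 1000
grad = 0.091212 / 1.6624 * 1000
grad = 54.86766 deg C/km
Convert: 54.86766 deg C/km * 1.0 = 54.868 K/km
grad = 54.868 K/km


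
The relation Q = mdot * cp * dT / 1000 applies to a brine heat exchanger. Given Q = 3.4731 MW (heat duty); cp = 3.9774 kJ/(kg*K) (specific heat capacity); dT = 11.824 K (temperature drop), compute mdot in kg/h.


mdot = Q * 1000 / (cp * dT)
mdot = 3.4731 * 1000 / (3.9774 * 11.824)
mdot = 73.85053 kg/s
Convert: 73.85053 kg/s * 3600.0 = 2.6586e+05 kg/h
mdot = 2.6586e+05 kg/h


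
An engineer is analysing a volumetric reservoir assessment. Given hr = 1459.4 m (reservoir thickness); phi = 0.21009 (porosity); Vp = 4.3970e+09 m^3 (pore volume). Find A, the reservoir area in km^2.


A = Vp / (1e6 * hr * phi)
A = 4.3970e+09 / (1e6 * 1459.4 * 0.21009)
A = 14.341 km^2


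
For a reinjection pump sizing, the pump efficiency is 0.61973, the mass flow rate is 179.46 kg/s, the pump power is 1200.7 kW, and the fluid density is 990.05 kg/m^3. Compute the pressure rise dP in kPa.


dP = P_pump * rho * eta / mdot
dP = 1200.7 * 990.05 * 0.61973 / 179.46
dP = 4105.1 kPa


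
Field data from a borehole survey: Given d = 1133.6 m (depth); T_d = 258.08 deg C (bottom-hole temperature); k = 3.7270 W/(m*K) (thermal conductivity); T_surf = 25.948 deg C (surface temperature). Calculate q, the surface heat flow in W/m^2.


Step 1: grad = (T_d - T_surf)/d * 1000 = (258.08 - 25.948)/1133.6 * 1000 = 204.7742 deg C/km
Step 2: q = k * grad / 1000 = 3.727 * 204.7742 / 1000 = 0.76319 W/m^2
q = 0.76319 W/m^2


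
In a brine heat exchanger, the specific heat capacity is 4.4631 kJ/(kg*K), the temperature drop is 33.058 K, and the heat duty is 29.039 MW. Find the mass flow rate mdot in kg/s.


mdot = Q * 1000 / (cp * dT)
mdot = 29.039 * 1000 / (4.4631 * 33.058)
mdot = 196.82 kg/s


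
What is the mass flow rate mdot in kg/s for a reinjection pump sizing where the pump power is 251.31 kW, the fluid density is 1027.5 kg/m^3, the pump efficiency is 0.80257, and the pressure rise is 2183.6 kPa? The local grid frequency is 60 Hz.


mdot = P_pump * rho * eta / dP
mdot = 251.31 * 1027.5 * 0.80257 / 2183.6
mdot = 94.908 kg/s


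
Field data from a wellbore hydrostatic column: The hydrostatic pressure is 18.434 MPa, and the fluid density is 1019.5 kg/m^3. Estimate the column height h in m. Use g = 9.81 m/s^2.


h = P * 1e6 / (g * rho)
h = 18.434 * 1e6 / (9.81 * 1019.5)
h = 1843.2 m


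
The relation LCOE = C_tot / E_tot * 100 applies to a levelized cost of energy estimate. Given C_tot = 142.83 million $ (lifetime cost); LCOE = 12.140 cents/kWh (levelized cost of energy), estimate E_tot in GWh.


E_tot = C_tot / LCOE * 100
E_tot = 142.83 / 12.140 * 100
E_tot = 1176.5 GWh


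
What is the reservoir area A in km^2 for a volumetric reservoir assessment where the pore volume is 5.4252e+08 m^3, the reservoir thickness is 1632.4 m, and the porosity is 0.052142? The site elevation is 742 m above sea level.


A = Vp / (1e6 * hr * phi)
A = 5.4252e+08 / (1e6 * 1632.4 * 0.052142)
A = 6.3738 km^2


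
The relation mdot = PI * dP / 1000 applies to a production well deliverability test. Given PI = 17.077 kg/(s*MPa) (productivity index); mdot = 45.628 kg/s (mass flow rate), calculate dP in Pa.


dP = mdot * 1000 / PI
dP = 45.628 * 1000 / 17.077
dP = 2671.898 kPa
Convert: 2671.898 kPa * 1000.0 = 2.6719e+06 Pa
dP = 2.6719e+06 Pa


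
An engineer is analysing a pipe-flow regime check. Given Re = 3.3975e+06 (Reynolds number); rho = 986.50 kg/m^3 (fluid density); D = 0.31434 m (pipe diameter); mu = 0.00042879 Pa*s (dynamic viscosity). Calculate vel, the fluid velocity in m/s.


vel = Re * mu / (rho * D)
vel = 3.3975e+06 * 0.00042879 / (986.50 * 0.31434)
vel = 4.6979 m/s


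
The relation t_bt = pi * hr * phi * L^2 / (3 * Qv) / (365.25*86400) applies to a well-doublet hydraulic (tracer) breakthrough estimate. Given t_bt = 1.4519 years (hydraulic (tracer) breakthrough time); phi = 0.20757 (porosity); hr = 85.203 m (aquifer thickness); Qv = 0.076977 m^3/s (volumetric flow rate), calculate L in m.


L = sqrt(t_bt*365.25*86400*3*Qv / (pi*hr*phi))
L = sqrt(1.4519*365.25*86400*3*0.076977 / (pi*85.203*0.20757))
L = 436.39 m


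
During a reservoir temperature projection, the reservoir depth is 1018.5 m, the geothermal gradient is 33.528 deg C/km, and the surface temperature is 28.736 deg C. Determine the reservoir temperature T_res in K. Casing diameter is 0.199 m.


T_res = T_surf + grad * d / 1000
T_res = 28.736 + 33.528 * 1018.5 / 1000
T_res = 62.88427 deg C
Convert to K: 62.88427 + 273.15 = 336.03 K
T_res = 336.03 K


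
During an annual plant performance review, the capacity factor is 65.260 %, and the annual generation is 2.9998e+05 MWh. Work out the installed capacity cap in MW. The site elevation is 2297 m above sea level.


cap = E_a / (CF/100 * 8760)
cap = 2.9998e+05 / (65.260/100 * 8760)
cap = 52.474 MW


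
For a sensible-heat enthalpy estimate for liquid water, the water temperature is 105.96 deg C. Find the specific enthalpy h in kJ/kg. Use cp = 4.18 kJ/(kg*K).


h = cp * T
h = 4.18 * 105.96
h = 442.91 kJ/kg


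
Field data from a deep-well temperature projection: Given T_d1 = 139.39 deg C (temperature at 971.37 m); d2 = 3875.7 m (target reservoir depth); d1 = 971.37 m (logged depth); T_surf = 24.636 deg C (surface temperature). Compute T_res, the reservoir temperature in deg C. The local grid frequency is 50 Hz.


Step 1: grad = (T_d1 - T_surf)/d1 * 1000 = (139.39 - 24.636)/971.37 * 1000 = 118.1362 deg C/km
Step 2: T_res = T_surf + grad*d2/1000 = 24.636 + 118.1362*3875.7/1000 = 482.50 deg C
T_res = 482.50 deg C


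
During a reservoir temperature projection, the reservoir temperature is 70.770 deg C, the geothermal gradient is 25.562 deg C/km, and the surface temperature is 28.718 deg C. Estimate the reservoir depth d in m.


d = (T_res - T_surf) / grad * 1000
d = (70.770 - 28.718) / 25.562 * 1000
d = 1645.1 m


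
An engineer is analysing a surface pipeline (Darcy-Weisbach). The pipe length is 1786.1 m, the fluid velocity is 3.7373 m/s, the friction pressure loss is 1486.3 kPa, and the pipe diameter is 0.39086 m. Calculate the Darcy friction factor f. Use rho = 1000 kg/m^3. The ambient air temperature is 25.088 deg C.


f = dP*1000 / ((L/D)*(rho*vel^2/2))
f = 1486.3*1000 / ((1786.1/0.39086)*(1000*3.7373^2/2))
f = 0.046573


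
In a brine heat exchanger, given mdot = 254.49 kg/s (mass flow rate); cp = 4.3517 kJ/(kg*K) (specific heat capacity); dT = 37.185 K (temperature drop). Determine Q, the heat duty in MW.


Q = mdot * cp * dT / 1000
Q = 254.49 * 4.3517 * 37.185 / 1000
Q = 41.181 MW


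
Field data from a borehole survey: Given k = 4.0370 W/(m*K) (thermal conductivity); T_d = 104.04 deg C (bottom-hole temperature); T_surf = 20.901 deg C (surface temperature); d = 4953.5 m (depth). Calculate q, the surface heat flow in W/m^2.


Step 1: grad = (T_d - T_surf)/d * 1000 = (104.04 - 20.901)/4953.5 * 1000 = 16.78389 deg C/km
Step 2: q = k * grad / 1000 = 4.037 * 16.78389 / 1000 = 0.067757 W/m^2
q = 0.067757 W/m^2


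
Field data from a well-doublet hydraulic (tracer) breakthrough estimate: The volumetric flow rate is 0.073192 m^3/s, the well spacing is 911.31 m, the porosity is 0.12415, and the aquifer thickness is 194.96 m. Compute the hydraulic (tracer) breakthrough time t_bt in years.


t_bt = pi * hr * phi * L^2 / (3 * Qv) / (365.25*86400)
t_bt = pi * 194.96 * 0.12415 * 911.31^2 / (3 * 0.073192) / (365.25*86400)
t_bt = 9.1135 years


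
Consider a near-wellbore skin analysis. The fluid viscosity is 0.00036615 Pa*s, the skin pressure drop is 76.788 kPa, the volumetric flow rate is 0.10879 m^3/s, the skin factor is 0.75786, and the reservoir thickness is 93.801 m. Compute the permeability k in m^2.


k = S*q*mu / (2*pi*dP_s*1000*hr)
k = 0.75786*0.10879*0.00036615 / (2*pi*76.788*1000*93.801)
k = 6.6705e-13 m^2


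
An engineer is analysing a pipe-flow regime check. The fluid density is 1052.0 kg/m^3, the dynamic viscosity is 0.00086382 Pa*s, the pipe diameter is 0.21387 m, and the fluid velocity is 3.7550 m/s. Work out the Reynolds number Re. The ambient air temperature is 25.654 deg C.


Re = rho * vel * D / mu
Re = 1052.0 * 3.7550 * 0.21387 / 0.00086382
Re = 9.7803e+05


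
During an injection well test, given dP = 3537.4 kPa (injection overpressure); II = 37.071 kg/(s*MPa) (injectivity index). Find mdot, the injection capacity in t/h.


mdot = II * dP / 1000
mdot = 37.071 * 3537.4 / 1000
mdot = 131.1350 kg/s
Convert: 131.1350 kg/s * 3.6 = 472.09 t/h
mdot = 472.09 t/h


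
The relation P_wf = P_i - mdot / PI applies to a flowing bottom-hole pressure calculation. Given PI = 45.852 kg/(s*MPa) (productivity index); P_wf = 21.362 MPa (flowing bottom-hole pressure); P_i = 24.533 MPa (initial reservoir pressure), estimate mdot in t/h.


mdot = (P_i - P_wf) * PI
mdot = (24.533 - 21.362) * 45.852
mdot = 145.3967 kg/s
Convert: 145.3967 kg/s * 3.6 = 523.43 t/h
mdot = 523.43 t/h


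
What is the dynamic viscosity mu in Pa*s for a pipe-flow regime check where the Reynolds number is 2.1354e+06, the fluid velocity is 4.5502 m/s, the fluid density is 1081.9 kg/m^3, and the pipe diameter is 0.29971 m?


mu = rho * vel * D / Re
mu = 1081.9 * 4.5502 * 0.29971 / 2.1354e+06
mu = 0.00069094 Pa*s


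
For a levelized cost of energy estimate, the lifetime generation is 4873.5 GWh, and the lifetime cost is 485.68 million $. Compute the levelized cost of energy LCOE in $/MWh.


LCOE = C_tot / E_tot * 100
LCOE = 485.68 / 4873.5 * 100
LCOE = 9.965733 cents/kWh
Convert: 9.965733 cents/kWh * 10.0 = 99.657 $/MWh
LCOE = 99.657 $/MWh


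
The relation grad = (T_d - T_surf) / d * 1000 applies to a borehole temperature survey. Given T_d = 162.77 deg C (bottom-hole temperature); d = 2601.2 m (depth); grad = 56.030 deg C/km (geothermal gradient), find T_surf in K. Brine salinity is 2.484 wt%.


T_surf = T_d - grad * d / 1000
T_surf = 162.77 - 56.030 * 2601.2 / 1000
T_surf = 17.02476 deg C
Convert to K: 17.02476 + 273.15 = 290.17 K
T_surf = 290.17 K


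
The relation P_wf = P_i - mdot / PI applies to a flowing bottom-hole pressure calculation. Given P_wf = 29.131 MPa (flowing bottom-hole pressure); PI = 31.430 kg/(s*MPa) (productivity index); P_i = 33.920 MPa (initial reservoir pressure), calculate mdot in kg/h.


mdot = (P_i - P_wf) * PI
mdot = (33.920 - 29.131) * 31.430
mdot = 150.5183 kg/s
Convert: 150.5183 kg/s * 3600.0 = 5.4187e+05 kg/h
mdot = 5.4187e+05 kg/h


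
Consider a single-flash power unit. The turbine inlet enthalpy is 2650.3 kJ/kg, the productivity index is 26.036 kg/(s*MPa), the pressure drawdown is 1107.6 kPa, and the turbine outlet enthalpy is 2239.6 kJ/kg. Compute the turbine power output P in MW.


Step 1: mdot = PI * dP / 1000 = 26.036 * 1107.6 / 1000 = 28.83747 kg/s
Step 2: P = mdot*(h_in - h_out)/1000 = 28.83747*(2650.3 - 2239.6)/1000 = 11.844 MW
P = 11.844 MW


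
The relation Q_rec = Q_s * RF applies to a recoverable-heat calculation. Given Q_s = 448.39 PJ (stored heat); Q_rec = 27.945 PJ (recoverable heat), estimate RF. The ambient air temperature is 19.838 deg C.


RF = Q_rec / Q_s
RF = 27.945 / 448.39
RF = 0.062323


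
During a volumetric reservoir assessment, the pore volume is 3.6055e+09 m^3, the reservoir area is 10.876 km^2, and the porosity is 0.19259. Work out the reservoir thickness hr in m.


hr = Vp / (A * 1e6 * phi)
hr = 3.6055e+09 / (10.876 * 1e6 * 0.19259)
hr = 1721.3 m


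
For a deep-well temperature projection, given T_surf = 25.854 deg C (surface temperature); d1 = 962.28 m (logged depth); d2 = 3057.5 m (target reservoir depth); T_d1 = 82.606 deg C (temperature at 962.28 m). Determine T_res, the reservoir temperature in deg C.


Step 1: grad = (T_d1 - T_surf)/d1 * 1000 = (82.606 - 25.854)/962.28 * 1000 = 58.97660 deg C/km
Step 2: T_res = T_surf + grad*d2/1000 = 25.854 + 58.97660*3057.5/1000 = 206.17 deg C
T_res = 206.17 deg C


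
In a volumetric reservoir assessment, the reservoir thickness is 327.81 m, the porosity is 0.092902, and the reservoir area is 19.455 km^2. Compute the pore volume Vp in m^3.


Vp = A * 1e6 * hr * phi
Vp = 19.455 * 1e6 * 327.81 * 0.092902
Vp = 5.9249e+08 m^3


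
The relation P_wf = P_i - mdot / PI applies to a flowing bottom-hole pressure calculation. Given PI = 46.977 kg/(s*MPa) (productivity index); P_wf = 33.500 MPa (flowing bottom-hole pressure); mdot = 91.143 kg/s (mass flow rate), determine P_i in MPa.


P_i = P_wf + mdot / PI
P_i = 33.500 + 91.143 / 46.977
P_i = 35.440 MPa


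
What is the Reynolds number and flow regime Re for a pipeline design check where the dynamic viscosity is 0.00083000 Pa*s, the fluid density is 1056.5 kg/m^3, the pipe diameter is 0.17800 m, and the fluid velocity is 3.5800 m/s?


Step 1: Re = rho*vel*D/mu = 1056.5*3.58*0.178/0.00083 = 8.1114e+05
Step 2: Re = 8.1114e+05 > 4000, so flow is turbulent.
Re = 8.1114e+05 (turbulent)


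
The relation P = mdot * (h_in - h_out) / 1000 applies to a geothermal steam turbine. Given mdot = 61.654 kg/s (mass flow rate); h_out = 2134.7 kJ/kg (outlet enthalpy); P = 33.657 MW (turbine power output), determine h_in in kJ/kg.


h_in = h_out + P * 1000 / mdot
h_in = 2134.7 + 33.657 * 1000 / 61.654
h_in = 2680.6 kJ/kg


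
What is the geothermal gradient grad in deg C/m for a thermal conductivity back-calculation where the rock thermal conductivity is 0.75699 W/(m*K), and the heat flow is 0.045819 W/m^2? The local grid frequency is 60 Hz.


grad = q / k * 1000
grad = 0.045819 / 0.75699 * 1000
grad = 60.52788 deg C/km
Convert: 60.52788 deg C/km * 0.001 = 0.060528 deg C/m
grad = 0.060528 deg C/m
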